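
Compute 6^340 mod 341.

6^1 ≡ 6 (mod 341)
6^2 ≡ 6^2 = 36 ≡ 36 (mod 341)
6^4 ≡ 36^2 = 1296 ≡ 273 (mod 341)
6^8 ≡ 273^2 = 74529 ≡ 191 (mod 341)
6^16 ≡ 191^2 = 36481 ≡ 335 (mod 341)
6^32 ≡ 335^2 = 112225 ≡ 36 (mod 341)
6^64 ≡ 36^2 = 1296 ≡ 273 (mod 341)
6^128 ≡ 273^2 = 74529 ≡ 191 (mod 341)
6^256 ≡ 191^2 = 36481 ≡ 335 (mod 341)
340 = 256 + 64 + 16 + 4 in binary powers of 2.
So 6^340 ≡ 335 · 273 · 335 · 273 ≡ 56 (mod 341).
Since 56 ≠ 1, base 6 is a Fermat witness: 341 is composite.

56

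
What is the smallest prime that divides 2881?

43

2881 is odd.
Digit sum 19, not divisible by 3.
Ends in 1: not divisible by 5.
7: 2881 = 7·411 + 4
11: 2881 = 11·261 + 10
13: 2881 = 13·221 + 8
17: 2881 = 17·169 + 8
19: 2881 = 19·151 + 12
23: 2881 = 23·125 + 6
29: 2881 = 29·99 + 10
31: 2881 = 31·92 + 29
37: 2881 = 37·77 + 32
41: 2881 = 41·70 + 11
43: 2881 = 43·67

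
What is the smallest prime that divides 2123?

11

2123 is odd.
Digit sum 8, not divisible by 3.
Ends in 3: not divisible by 5.
7: 2123 = 7·303 + 2
11: 2123 = 11·193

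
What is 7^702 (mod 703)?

1

7^1 ≡ 7 (mod 703)
7^2 ≡ 7^2 = 49 ≡ 49 (mod 703)
7^4 ≡ 49^2 = 2401 ≡ 292 (mod 703)
7^8 ≡ 292^2 = 85264 ≡ 201 (mod 703)
7^16 ≡ 201^2 = 40401 ≡ 330 (mod 703)
7^32 ≡ 330^2 = 108900 ≡ 638 (mod 703)
7^64 ≡ 638^2 = 407044 ≡ 7 (mod 703)
7^128 ≡ 7^2 = 49 ≡ 49 (mod 703)
7^256 ≡ 49^2 = 2401 ≡ 292 (mod 703)
7^512 ≡ 292^2 = 85264 ≡ 201 (mod 703)
702 = 512 + 128 + 32 + 16 + 8 + 4 + 2 in binary powers of 2.
So 7^702 ≡ 201 · 49 · 638 · 330 · 201 · 292 · 49 ≡ 1 (mod 703).
Since the result is 1, base 7 gives no evidence that 703 is composite.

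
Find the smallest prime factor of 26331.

26331 is odd.
Digit sum 15, divisible by 3.

3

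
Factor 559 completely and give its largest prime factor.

43

559 = 13 · 43
43 is prime.
So 559 = 13 · 43; the largest prime factor is 43.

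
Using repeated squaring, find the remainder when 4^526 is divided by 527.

4^1 ≡ 4 (mod 527)
4^2 ≡ 4^2 = 16 ≡ 16 (mod 527)
4^4 ≡ 16^2 = 256 ≡ 256 (mod 527)
4^8 ≡ 256^2 = 65536 ≡ 188 (mod 527)
4^16 ≡ 188^2 = 35344 ≡ 35 (mod 527)
4^32 ≡ 35^2 = 1225 ≡ 171 (mod 527)
4^64 ≡ 171^2 = 29241 ≡ 256 (mod 527)
4^128 ≡ 256^2 = 65536 ≡ 188 (mod 527)
4^256 ≡ 188^2 = 35344 ≡ 35 (mod 527)
4^512 ≡ 35^2 = 1225 ≡ 171 (mod 527)
526 = 512 + 8 + 4 + 2 in binary powers of 2.
So 4^526 ≡ 171 · 188 · 256 · 16 ≡ 407 (mod 527).
Since 407 ≠ 1, base 4 is a Fermat witness: 527 is composite.

407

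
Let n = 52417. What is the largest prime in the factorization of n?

53

52417 = 23 · 2279
2279 = 43 · 53
53 is prime.
So 52417 = 23 · 43 · 53; the largest prime factor is 53.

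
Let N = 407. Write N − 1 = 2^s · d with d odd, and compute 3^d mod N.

407 − 1 = 406 = 2^1 · 203, so d = 203.
3^1 ≡ 3 (mod 407)
3^2 ≡ 3^2 = 9 ≡ 9 (mod 407)
3^4 ≡ 9^2 = 81 ≡ 81 (mod 407)
3^8 ≡ 81^2 = 6561 ≡ 49 (mod 407)
3^16 ≡ 49^2 = 2401 ≡ 366 (mod 407)
3^32 ≡ 366^2 = 133956 ≡ 53 (mod 407)
3^64 ≡ 53^2 = 2809 ≡ 367 (mod 407)
3^128 ≡ 367^2 = 134689 ≡ 379 (mod 407)
203 = 128 + 64 + 8 + 2 + 1 in binary powers of 2.
So 3^203 ≡ 379 · 367 · 49 · 9 · 3 ≡ 280 (mod 407).
Squaring chain: 280; never reaches −1, so base 3 is a Miller–Rabin witness that 407 is composite.

280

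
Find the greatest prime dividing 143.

13

143 = 11 · 13
13 is prime.
So 143 = 11 · 13; the largest prime factor is 13.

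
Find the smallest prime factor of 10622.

2

10622 is even: 2 divides it.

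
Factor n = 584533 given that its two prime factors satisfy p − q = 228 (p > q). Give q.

659

Since p = q + 228, we have 584533 = q(q + 228), so q² + 228q − 584533 = 0.
Discriminant: 228² + 4·584533 = 51984 + 2338132 = 2390116; √2390116 = 1546.
q = (−228 + 1546)/2 = 659, and p = q + 228 = 887.
Check: 659 · 887 = 584533.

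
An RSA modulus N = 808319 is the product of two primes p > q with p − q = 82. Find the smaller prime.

859

Since p = q + 82, we have 808319 = q(q + 82), so q² + 82q − 808319 = 0.
Discriminant: 82² + 4·808319 = 6724 + 3233276 = 3240000; √3240000 = 1800.
q = (−82 + 1800)/2 = 859, and p = q + 82 = 941.
Check: 859 · 941 = 808319.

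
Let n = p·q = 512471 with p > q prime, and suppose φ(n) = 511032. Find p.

φ(n) = (p−1)(q−1) = n − (p+q) + 1, so p + q = 512471 − 511032 + 1 = 1440.
p and q are the roots of t² − 1440t + 512471 = 0.
Discriminant: 1440² − 4·512471 = 2073600 − 2049884 = 23716; √23716 = 154.
q = (1440 − 154)/2 = 643, p = (1440 + 154)/2 = 797.
Check: 643 · 797 = 512471.

797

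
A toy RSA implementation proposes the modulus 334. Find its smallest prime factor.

2

334 is even: 2 divides it.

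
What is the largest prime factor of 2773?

59

2773 = 47 · 59
59 is prime.
So 2773 = 47 · 59; the largest prime factor is 59.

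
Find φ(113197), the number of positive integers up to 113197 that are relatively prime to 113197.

Factor: 113197 = 7 · 103 · 157.
φ(113197) = (7−1) · (103−1) · (157−1) = 6 · 102 · 156 = 95472.

95472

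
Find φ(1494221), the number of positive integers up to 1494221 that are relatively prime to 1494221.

1454112

Factor: 1494221 = 89 · 103 · 163.
φ(1494221) = (89−1) · (103−1) · (163−1) = 88 · 102 · 162 = 1454112.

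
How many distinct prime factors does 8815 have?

8815 = 5 · 1763
1763 = 41 · 43
8815 = 5 · 41 · 43, which has 3 distinct prime factors.

3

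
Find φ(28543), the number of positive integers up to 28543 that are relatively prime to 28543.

25344

Factor: 28543 = 17 · 23 · 73.
φ(28543) = (17−1) · (23−1) · (73−1) = 16 · 22 · 72 = 25344.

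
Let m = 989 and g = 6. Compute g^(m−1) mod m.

522

6^1 ≡ 6 (mod 989)
6^2 ≡ 6^2 = 36 ≡ 36 (mod 989)
6^4 ≡ 36^2 = 1296 ≡ 307 (mod 989)
6^8 ≡ 307^2 = 94249 ≡ 294 (mod 989)
6^16 ≡ 294^2 = 86436 ≡ 393 (mod 989)
6^32 ≡ 393^2 = 154449 ≡ 165 (mod 989)
6^64 ≡ 165^2 = 27225 ≡ 522 (mod 989)
6^128 ≡ 522^2 = 272484 ≡ 509 (mod 989)
6^256 ≡ 509^2 = 259081 ≡ 952 (mod 989)
6^512 ≡ 952^2 = 906304 ≡ 380 (mod 989)
988 = 512 + 256 + 128 + 64 + 16 + 8 + 4 in binary powers of 2.
So 6^988 ≡ 380 · 952 · 509 · 522 · 393 · 294 · 307 ≡ 522 (mod 989).
Since 522 ≠ 1, base 6 is a Fermat witness: 989 is composite.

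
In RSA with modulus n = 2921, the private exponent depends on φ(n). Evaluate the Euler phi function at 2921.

Factor: 2921 = 23 · 127.
φ(2921) = (23−1) · (127−1) = 22 · 126 = 2772.

2772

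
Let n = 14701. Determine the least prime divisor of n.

14701 is odd.
Digit sum 13, not divisible by 3.
Ends in 1: not divisible by 5.
7: 14701 = 7·2100 + 1
11: 14701 = 11·1336 + 5
13: 14701 = 13·1130 + 11
17: 14701 = 17·864 + 13
19: 14701 = 19·773 + 14
23: 14701 = 23·639 + 4
29: 14701 = 29·506 + 27
31: 14701 = 31·474 + 7
37: 14701 = 37·397 + 12
41: 14701 = 41·358 + 23
43: 14701 = 43·341 + 38
47: 14701 = 47·312 + 37
53: 14701 = 53·277 + 20
59: 14701 = 59·249 + 10
61: 14701 = 61·241

61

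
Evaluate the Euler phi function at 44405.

Factor: 44405 = 5 · 83 · 107.
φ(44405) = (5−1) · (83−1) · (107−1) = 4 · 82 · 106 = 34768.

34768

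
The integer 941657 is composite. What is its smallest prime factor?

43

941657 is odd.
Digit sum 32, not divisible by 3.
Ends in 7: not divisible by 5.
7: 941657 = 7·134522 + 3
11: 941657 = 11·85605 + 2
13: 941657 = 13·72435 + 2
17: 941657 = 17·55391 + 10
19: 941657 = 19·49560 + 17
23: 941657 = 23·40941 + 14
29: 941657 = 29·32470 + 27
31: 941657 = 31·30376 + 1
37: 941657 = 37·25450 + 7
41: 941657 = 41·22967 + 10
43: 941657 = 43·21899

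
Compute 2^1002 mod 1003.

2^1 ≡ 2 (mod 1003)
2^2 ≡ 2^2 = 4 ≡ 4 (mod 1003)
2^4 ≡ 4^2 = 16 ≡ 16 (mod 1003)
2^8 ≡ 16^2 = 256 ≡ 256 (mod 1003)
2^16 ≡ 256^2 = 65536 ≡ 341 (mod 1003)
2^32 ≡ 341^2 = 116281 ≡ 936 (mod 1003)
2^64 ≡ 936^2 = 876096 ≡ 477 (mod 1003)
2^128 ≡ 477^2 = 227529 ≡ 851 (mod 1003)
2^256 ≡ 851^2 = 724201 ≡ 35 (mod 1003)
2^512 ≡ 35^2 = 1225 ≡ 222 (mod 1003)
1002 = 512 + 256 + 128 + 64 + 32 + 8 + 2 in binary powers of 2.
So 2^1002 ≡ 222 · 35 · 851 · 477 · 936 · 256 · 4 ≡ 990 (mod 1003).
Since 990 ≠ 1, base 2 is a Fermat witness: 1003 is composite.

990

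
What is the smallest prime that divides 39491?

39491 is odd.
Digit sum 26, not divisible by 3.
Ends in 1: not divisible by 5.
7: 39491 = 7·5641 + 4
11: 39491 = 11·3590 + 1
13: 39491 = 13·3037 + 10
17: 39491 = 17·2323

17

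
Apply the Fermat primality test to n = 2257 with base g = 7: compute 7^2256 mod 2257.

1728

7^1 ≡ 7 (mod 2257)
7^2 ≡ 7^2 = 49 ≡ 49 (mod 2257)
7^4 ≡ 49^2 = 2401 ≡ 144 (mod 2257)
7^8 ≡ 144^2 = 20736 ≡ 423 (mod 2257)
7^16 ≡ 423^2 = 178929 ≡ 626 (mod 2257)
7^32 ≡ 626^2 = 391876 ≡ 1415 (mod 2257)
7^64 ≡ 1415^2 = 2002225 ≡ 266 (mod 2257)
7^128 ≡ 266^2 = 70756 ≡ 789 (mod 2257)
7^256 ≡ 789^2 = 622521 ≡ 1846 (mod 2257)
7^512 ≡ 1846^2 = 3407716 ≡ 1903 (mod 2257)
7^1024 ≡ 1903^2 = 3621409 ≡ 1181 (mod 2257)
7^2048 ≡ 1181^2 = 1394761 ≡ 2192 (mod 2257)
2256 = 2048 + 128 + 64 + 16 in binary powers of 2.
So 7^2256 ≡ 2192 · 789 · 266 · 626 ≡ 1728 (mod 2257).
Since 1728 ≠ 1, base 7 is a Fermat witness: 2257 is composite.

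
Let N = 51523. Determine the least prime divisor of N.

67

51523 is odd.
Digit sum 16, not divisible by 3.
Ends in 3: not divisible by 5.
7: 51523 = 7·7360 + 3
11: 51523 = 11·4683 + 10
13: 51523 = 13·3963 + 4
17: 51523 = 17·3030 + 13
19: 51523 = 19·2711 + 14
23: 51523 = 23·2240 + 3
29: 51523 = 29·1776 + 19
31: 51523 = 31·1662 + 1
37: 51523 = 37·1392 + 19
41: 51523 = 41·1256 + 27
43: 51523 = 43·1198 + 9
47: 51523 = 47·1096 + 11
53: 51523 = 53·972 + 7
59: 51523 = 59·873 + 16
61: 51523 = 61·844 + 39
67: 51523 = 67·769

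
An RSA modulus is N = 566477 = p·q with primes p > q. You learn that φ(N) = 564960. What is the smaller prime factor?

661

φ(n) = (p−1)(q−1) = n − (p+q) + 1, so p + q = 566477 − 564960 + 1 = 1518.
p and q are the roots of t² − 1518t + 566477 = 0.
Discriminant: 1518² − 4·566477 = 2304324 − 2265908 = 38416; √38416 = 196.
q = (1518 − 196)/2 = 661, p = (1518 + 196)/2 = 857.
Check: 661 · 857 = 566477.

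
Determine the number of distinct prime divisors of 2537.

2537 = 43 · 59
2537 = 43 · 59, which has 2 distinct prime factors.

2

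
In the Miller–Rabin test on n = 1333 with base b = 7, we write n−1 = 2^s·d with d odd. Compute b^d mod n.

1333 − 1 = 1332 = 2^2 · 333, so d = 333.
7^1 ≡ 7 (mod 1333)
7^2 ≡ 7^2 = 49 ≡ 49 (mod 1333)
7^4 ≡ 49^2 = 2401 ≡ 1068 (mod 1333)
7^8 ≡ 1068^2 = 1140624 ≡ 909 (mod 1333)
7^16 ≡ 909^2 = 826281 ≡ 1154 (mod 1333)
7^32 ≡ 1154^2 = 1331716 ≡ 49 (mod 1333)
7^64 ≡ 49^2 = 2401 ≡ 1068 (mod 1333)
7^128 ≡ 1068^2 = 1140624 ≡ 909 (mod 1333)
7^256 ≡ 909^2 = 826281 ≡ 1154 (mod 1333)
333 = 256 + 64 + 8 + 4 + 1 in binary powers of 2.
So 7^333 ≡ 1154 · 1068 · 909 · 1068 · 7 ≡ 343 (mod 1333).
Squaring chain: 343 → 345; never reaches −1, so base 7 is a Miller–Rabin witness that 1333 is composite.

343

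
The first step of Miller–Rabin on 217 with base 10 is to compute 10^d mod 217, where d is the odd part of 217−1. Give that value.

97

217 − 1 = 216 = 2^3 · 27, so d = 27.
10^1 ≡ 10 (mod 217)
10^2 ≡ 10^2 = 100 ≡ 100 (mod 217)
10^4 ≡ 100^2 = 10000 ≡ 18 (mod 217)
10^8 ≡ 18^2 = 324 ≡ 107 (mod 217)
10^16 ≡ 107^2 = 11449 ≡ 165 (mod 217)
27 = 16 + 8 + 2 + 1 in binary powers of 2.
So 10^27 ≡ 165 · 107 · 100 · 10 ≡ 97 (mod 217).
Squaring chain: 97 → 78 → 8; never reaches −1, so base 10 is a Miller–Rabin witness that 217 is composite.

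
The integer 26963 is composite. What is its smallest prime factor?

26963 is odd.
Digit sum 26, not divisible by 3.
Ends in 3: not divisible by 5.
7: 26963 = 7·3851 + 6
11: 26963 = 11·2451 + 2
13: 26963 = 13·2074 + 1
17: 26963 = 17·1586 + 1
19: 26963 = 19·1419 + 2
23: 26963 = 23·1172 + 7
29: 26963 = 29·929 + 22
31: 26963 = 31·869 + 24
37: 26963 = 37·728 + 27
41: 26963 = 41·657 + 26
43: 26963 = 43·627 + 2
47: 26963 = 47·573 + 32
53: 26963 = 53·508 + 39
59: 26963 = 59·457

59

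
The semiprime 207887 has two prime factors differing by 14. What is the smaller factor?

449

Since p = q + 14, we have 207887 = q(q + 14), so q² + 14q − 207887 = 0.
Discriminant: 14² + 4·207887 = 196 + 831548 = 831744; √831744 = 912.
q = (−14 + 912)/2 = 449, and p = q + 14 = 463.
Check: 449 · 463 = 207887.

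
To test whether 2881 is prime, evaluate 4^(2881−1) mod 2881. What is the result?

107

4^1 ≡ 4 (mod 2881)
4^2 ≡ 4^2 = 16 ≡ 16 (mod 2881)
4^4 ≡ 16^2 = 256 ≡ 256 (mod 2881)
4^8 ≡ 256^2 = 65536 ≡ 2154 (mod 2881)
4^16 ≡ 2154^2 = 4639716 ≡ 1306 (mod 2881)
4^32 ≡ 1306^2 = 1705636 ≡ 84 (mod 2881)
4^64 ≡ 84^2 = 7056 ≡ 1294 (mod 2881)
4^128 ≡ 1294^2 = 1674436 ≡ 575 (mod 2881)
4^256 ≡ 575^2 = 330625 ≡ 2191 (mod 2881)
4^512 ≡ 2191^2 = 4800481 ≡ 735 (mod 2881)
4^1024 ≡ 735^2 = 540225 ≡ 1478 (mod 2881)
4^2048 ≡ 1478^2 = 2184484 ≡ 686 (mod 2881)
2880 = 2048 + 512 + 256 + 64 in binary powers of 2.
So 4^2880 ≡ 686 · 735 · 2191 · 1294 ≡ 107 (mod 2881).
Since 107 ≠ 1, base 4 is a Fermat witness: 2881 is composite.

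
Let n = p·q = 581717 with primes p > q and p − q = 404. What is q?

587

Since p = q + 404, we have 581717 = q(q + 404), so q² + 404q − 581717 = 0.
Discriminant: 404² + 4·581717 = 163216 + 2326868 = 2490084; √2490084 = 1578.
q = (−404 + 1578)/2 = 587, and p = q + 404 = 991.
Check: 587 · 991 = 581717.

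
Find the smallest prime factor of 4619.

31

4619 is odd.
Digit sum 20, not divisible by 3.
Ends in 9: not divisible by 5.
7: 4619 = 7·659 + 6
11: 4619 = 11·419 + 10
13: 4619 = 13·355 + 4
17: 4619 = 17·271 + 12
19: 4619 = 19·243 + 2
23: 4619 = 23·200 + 19
29: 4619 = 29·159 + 8
31: 4619 = 31·149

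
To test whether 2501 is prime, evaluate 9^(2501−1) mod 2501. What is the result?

9^1 ≡ 9 (mod 2501)
9^2 ≡ 9^2 = 81 ≡ 81 (mod 2501)
9^4 ≡ 81^2 = 6561 ≡ 1559 (mod 2501)
9^8 ≡ 1559^2 = 2430481 ≡ 2010 (mod 2501)
9^16 ≡ 2010^2 = 4040100 ≡ 985 (mod 2501)
9^32 ≡ 985^2 = 970225 ≡ 2338 (mod 2501)
9^64 ≡ 2338^2 = 5466244 ≡ 1559 (mod 2501)
9^128 ≡ 1559^2 = 2430481 ≡ 2010 (mod 2501)
9^256 ≡ 2010^2 = 4040100 ≡ 985 (mod 2501)
9^512 ≡ 985^2 = 970225 ≡ 2338 (mod 2501)
9^1024 ≡ 2338^2 = 5466244 ≡ 1559 (mod 2501)
9^2048 ≡ 1559^2 = 2430481 ≡ 2010 (mod 2501)
2500 = 2048 + 256 + 128 + 64 + 4 in binary powers of 2.
So 9^2500 ≡ 2010 · 985 · 2010 · 1559 · 1559 ≡ 1 (mod 2501).
Since the result is 1, base 9 gives no evidence that 2501 is composite.

1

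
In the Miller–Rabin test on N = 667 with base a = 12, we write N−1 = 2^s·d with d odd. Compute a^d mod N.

667 − 1 = 666 = 2^1 · 333, so d = 333.
12^1 ≡ 12 (mod 667)
12^2 ≡ 12^2 = 144 ≡ 144 (mod 667)
12^4 ≡ 144^2 = 20736 ≡ 59 (mod 667)
12^8 ≡ 59^2 = 3481 ≡ 146 (mod 667)
12^16 ≡ 146^2 = 21316 ≡ 639 (mod 667)
12^32 ≡ 639^2 = 408321 ≡ 117 (mod 667)
12^64 ≡ 117^2 = 13689 ≡ 349 (mod 667)
12^128 ≡ 349^2 = 121801 ≡ 407 (mod 667)
12^256 ≡ 407^2 = 165649 ≡ 233 (mod 667)
333 = 256 + 64 + 8 + 4 + 1 in binary powers of 2.
So 12^333 ≡ 233 · 349 · 146 · 59 · 12 ≡ 302 (mod 667).
Squaring chain: 302; never reaches −1, so base 12 is a Miller–Rabin witness that 667 is composite.

302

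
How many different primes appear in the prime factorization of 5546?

5546 = 2 · 2773
2773 = 47 · 59
5546 = 2 · 47 · 59, which has 3 distinct prime factors.

3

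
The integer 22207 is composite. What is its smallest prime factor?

53

22207 is odd.
Digit sum 13, not divisible by 3.
Ends in 7: not divisible by 5.
7: 22207 = 7·3172 + 3
11: 22207 = 11·2018 + 9
13: 22207 = 13·1708 + 3
17: 22207 = 17·1306 + 5
19: 22207 = 19·1168 + 15
23: 22207 = 23·965 + 12
29: 22207 = 29·765 + 22
31: 22207 = 31·716 + 11
37: 22207 = 37·600 + 7
41: 22207 = 41·541 + 26
43: 22207 = 43·516 + 19
47: 22207 = 47·472 + 23
53: 22207 = 53·419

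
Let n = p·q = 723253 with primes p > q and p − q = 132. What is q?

787

Since p = q + 132, we have 723253 = q(q + 132), so q² + 132q − 723253 = 0.
Discriminant: 132² + 4·723253 = 17424 + 2893012 = 2910436; √2910436 = 1706.
q = (−132 + 1706)/2 = 787, and p = q + 132 = 919.
Check: 787 · 919 = 723253.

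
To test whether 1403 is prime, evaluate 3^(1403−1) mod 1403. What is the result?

3^1 ≡ 3 (mod 1403)
3^2 ≡ 3^2 = 9 ≡ 9 (mod 1403)
3^4 ≡ 9^2 = 81 ≡ 81 (mod 1403)
3^8 ≡ 81^2 = 6561 ≡ 949 (mod 1403)
3^16 ≡ 949^2 = 900601 ≡ 1278 (mod 1403)
3^32 ≡ 1278^2 = 1633284 ≡ 192 (mod 1403)
3^64 ≡ 192^2 = 36864 ≡ 386 (mod 1403)
3^128 ≡ 386^2 = 148996 ≡ 278 (mod 1403)
3^256 ≡ 278^2 = 77284 ≡ 119 (mod 1403)
3^512 ≡ 119^2 = 14161 ≡ 131 (mod 1403)
3^1024 ≡ 131^2 = 17161 ≡ 325 (mod 1403)
1402 = 1024 + 256 + 64 + 32 + 16 + 8 + 2 in binary powers of 2.
So 3^1402 ≡ 325 · 119 · 386 · 192 · 1278 · 949 · 9 ≡ 680 (mod 1403).
Since 680 ≠ 1, base 3 is a Fermat witness: 1403 is composite.

680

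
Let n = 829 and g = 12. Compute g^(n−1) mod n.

12^1 ≡ 12 (mod 829)
12^2 ≡ 12^2 = 144 ≡ 144 (mod 829)
12^4 ≡ 144^2 = 20736 ≡ 11 (mod 829)
12^8 ≡ 11^2 = 121 ≡ 121 (mod 829)
12^16 ≡ 121^2 = 14641 ≡ 548 (mod 829)
12^32 ≡ 548^2 = 300304 ≡ 206 (mod 829)
12^64 ≡ 206^2 = 42436 ≡ 157 (mod 829)
12^128 ≡ 157^2 = 24649 ≡ 608 (mod 829)
12^256 ≡ 608^2 = 369664 ≡ 759 (mod 829)
12^512 ≡ 759^2 = 576081 ≡ 755 (mod 829)
828 = 512 + 256 + 32 + 16 + 8 + 4 in binary powers of 2.
So 12^828 ≡ 755 · 759 · 206 · 548 · 121 · 11 ≡ 1 (mod 829).
Since the result is 1, base 12 gives no evidence that 829 is composite.

1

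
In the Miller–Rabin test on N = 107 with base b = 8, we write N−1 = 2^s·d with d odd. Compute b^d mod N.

106

107 − 1 = 106 = 2^1 · 53, so d = 53.
8^1 ≡ 8 (mod 107)
8^2 ≡ 8^2 = 64 ≡ 64 (mod 107)
8^4 ≡ 64^2 = 4096 ≡ 30 (mod 107)
8^8 ≡ 30^2 = 900 ≡ 44 (mod 107)
8^16 ≡ 44^2 = 1936 ≡ 10 (mod 107)
8^32 ≡ 10^2 = 100 ≡ 100 (mod 107)
53 = 32 + 16 + 4 + 1 in binary powers of 2.
So 8^53 ≡ 100 · 10 · 30 · 8 ≡ 106 (mod 107).
Since 8^d ≡ 106 (mod 107), base 8 does not prove 107 composite.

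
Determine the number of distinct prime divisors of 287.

287 = 7 · 41
287 = 7 · 41, which has 2 distinct prime factors.

2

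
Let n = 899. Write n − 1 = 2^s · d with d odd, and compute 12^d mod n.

899 − 1 = 898 = 2^1 · 449, so d = 449.
12^1 ≡ 12 (mod 899)
12^2 ≡ 12^2 = 144 ≡ 144 (mod 899)
12^4 ≡ 144^2 = 20736 ≡ 59 (mod 899)
12^8 ≡ 59^2 = 3481 ≡ 784 (mod 899)
12^16 ≡ 784^2 = 614656 ≡ 639 (mod 899)
12^32 ≡ 639^2 = 408321 ≡ 175 (mod 899)
12^64 ≡ 175^2 = 30625 ≡ 59 (mod 899)
12^128 ≡ 59^2 = 3481 ≡ 784 (mod 899)
12^256 ≡ 784^2 = 614656 ≡ 639 (mod 899)
449 = 256 + 128 + 64 + 1 in binary powers of 2.
So 12^449 ≡ 639 · 784 · 59 · 12 ≡ 447 (mod 899).
Squaring chain: 447; never reaches −1, so base 12 is a Miller–Rabin witness that 899 is composite.

447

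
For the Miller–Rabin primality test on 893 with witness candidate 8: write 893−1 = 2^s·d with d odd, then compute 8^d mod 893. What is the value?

521

893 − 1 = 892 = 2^2 · 223, so d = 223.
8^1 ≡ 8 (mod 893)
8^2 ≡ 8^2 = 64 ≡ 64 (mod 893)
8^4 ≡ 64^2 = 4096 ≡ 524 (mod 893)
8^8 ≡ 524^2 = 274576 ≡ 425 (mod 893)
8^16 ≡ 425^2 = 180625 ≡ 239 (mod 893)
8^32 ≡ 239^2 = 57121 ≡ 862 (mod 893)
8^64 ≡ 862^2 = 743044 ≡ 68 (mod 893)
8^128 ≡ 68^2 = 4624 ≡ 159 (mod 893)
223 = 128 + 64 + 16 + 8 + 4 + 2 + 1 in binary powers of 2.
So 8^223 ≡ 159 · 68 · 239 · 425 · 524 · 64 · 8 ≡ 521 (mod 893).
Squaring chain: 521 → 862; never reaches −1, so base 8 is a Miller–Rabin witness that 893 is composite.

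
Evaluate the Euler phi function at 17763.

11400

Factor: 17763 = 3 · 31 · 191.
φ(17763) = (3−1) · (31−1) · (191−1) = 2 · 30 · 190 = 11400.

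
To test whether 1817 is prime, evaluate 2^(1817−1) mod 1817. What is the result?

1221

2^1 ≡ 2 (mod 1817)
2^2 ≡ 2^2 = 4 ≡ 4 (mod 1817)
2^4 ≡ 4^2 = 16 ≡ 16 (mod 1817)
2^8 ≡ 16^2 = 256 ≡ 256 (mod 1817)
2^16 ≡ 256^2 = 65536 ≡ 124 (mod 1817)
2^32 ≡ 124^2 = 15376 ≡ 840 (mod 1817)
2^64 ≡ 840^2 = 705600 ≡ 604 (mod 1817)
2^128 ≡ 604^2 = 364816 ≡ 1416 (mod 1817)
2^256 ≡ 1416^2 = 2005056 ≡ 905 (mod 1817)
2^512 ≡ 905^2 = 819025 ≡ 1375 (mod 1817)
2^1024 ≡ 1375^2 = 1890625 ≡ 945 (mod 1817)
1816 = 1024 + 512 + 256 + 16 + 8 in binary powers of 2.
So 2^1816 ≡ 945 · 1375 · 905 · 124 · 256 ≡ 1221 (mod 1817).
Since 1221 ≠ 1, base 2 is a Fermat witness: 1817 is composite.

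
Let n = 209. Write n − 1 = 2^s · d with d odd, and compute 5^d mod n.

209 − 1 = 208 = 2^4 · 13, so d = 13.
5^1 ≡ 5 (mod 209)
5^2 ≡ 5^2 = 25 ≡ 25 (mod 209)
5^4 ≡ 25^2 = 625 ≡ 207 (mod 209)
5^8 ≡ 207^2 = 42849 ≡ 4 (mod 209)
13 = 8 + 4 + 1 in binary powers of 2.
So 5^13 ≡ 4 · 207 · 5 ≡ 169 (mod 209).
Squaring chain: 169 → 137 → 168 → 9; never reaches −1, so base 5 is a Miller–Rabin witness that 209 is composite.

169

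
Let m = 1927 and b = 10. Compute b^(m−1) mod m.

10^1 ≡ 10 (mod 1927)
10^2 ≡ 10^2 = 100 ≡ 100 (mod 1927)
10^4 ≡ 100^2 = 10000 ≡ 365 (mod 1927)
10^8 ≡ 365^2 = 133225 ≡ 262 (mod 1927)
10^16 ≡ 262^2 = 68644 ≡ 1199 (mod 1927)
10^32 ≡ 1199^2 = 1437601 ≡ 59 (mod 1927)
10^64 ≡ 59^2 = 3481 ≡ 1554 (mod 1927)
10^128 ≡ 1554^2 = 2414916 ≡ 385 (mod 1927)
10^256 ≡ 385^2 = 148225 ≡ 1773 (mod 1927)
10^512 ≡ 1773^2 = 3143529 ≡ 592 (mod 1927)
10^1024 ≡ 592^2 = 350464 ≡ 1677 (mod 1927)
1926 = 1024 + 512 + 256 + 128 + 4 + 2 in binary powers of 2.
So 10^1926 ≡ 1677 · 592 · 1773 · 385 · 365 · 100 ≡ 1076 (mod 1927).
Since 1076 ≠ 1, base 10 is a Fermat witness: 1927 is composite.

1076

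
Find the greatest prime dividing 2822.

2822 = 2 · 1411
1411 = 17 · 83
83 is prime.
So 2822 = 2 · 17 · 83; the largest prime factor is 83.

83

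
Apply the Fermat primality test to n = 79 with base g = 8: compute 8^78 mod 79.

1

8^1 ≡ 8 (mod 79)
8^2 ≡ 8^2 = 64 ≡ 64 (mod 79)
8^4 ≡ 64^2 = 4096 ≡ 67 (mod 79)
8^8 ≡ 67^2 = 4489 ≡ 65 (mod 79)
8^16 ≡ 65^2 = 4225 ≡ 38 (mod 79)
8^32 ≡ 38^2 = 1444 ≡ 22 (mod 79)
8^64 ≡ 22^2 = 484 ≡ 10 (mod 79)
78 = 64 + 8 + 4 + 2 in binary powers of 2.
So 8^78 ≡ 10 · 65 · 67 · 64 ≡ 1 (mod 79).
Since the result is 1, base 8 gives no evidence that 79 is composite.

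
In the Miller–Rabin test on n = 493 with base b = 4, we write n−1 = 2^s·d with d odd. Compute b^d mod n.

353

493 − 1 = 492 = 2^2 · 123, so d = 123.
4^1 ≡ 4 (mod 493)
4^2 ≡ 4^2 = 16 ≡ 16 (mod 493)
4^4 ≡ 16^2 = 256 ≡ 256 (mod 493)
4^8 ≡ 256^2 = 65536 ≡ 460 (mod 493)
4^16 ≡ 460^2 = 211600 ≡ 103 (mod 493)
4^32 ≡ 103^2 = 10609 ≡ 256 (mod 493)
4^64 ≡ 256^2 = 65536 ≡ 460 (mod 493)
123 = 64 + 32 + 16 + 8 + 2 + 1 in binary powers of 2.
So 4^123 ≡ 460 · 256 · 103 · 460 · 16 · 4 ≡ 353 (mod 493).
Squaring chain: 353 → 373; never reaches −1, so base 4 is a Miller–Rabin witness that 493 is composite.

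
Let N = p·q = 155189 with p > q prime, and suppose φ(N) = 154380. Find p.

φ(n) = (p−1)(q−1) = n − (p+q) + 1, so p + q = 155189 − 154380 + 1 = 810.
p and q are the roots of t² − 810t + 155189 = 0.
Discriminant: 810² − 4·155189 = 656100 − 620756 = 35344; √35344 = 188.
q = (810 − 188)/2 = 311, p = (810 + 188)/2 = 499.
Check: 311 · 499 = 155189.

499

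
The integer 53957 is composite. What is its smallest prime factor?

53957 is odd.
Digit sum 29, not divisible by 3.
Ends in 7: not divisible by 5.
7: 53957 = 7·7708 + 1
11: 53957 = 11·4905 + 2
13: 53957 = 13·4150 + 7
17: 53957 = 17·3173 + 16
19: 53957 = 19·2839 + 16
23: 53957 = 23·2345 + 22
29: 53957 = 29·1860 + 17
31: 53957 = 31·1740 + 17
37: 53957 = 37·1458 + 11
41: 53957 = 41·1316 + 1
43: 53957 = 43·1254 + 35
47: 53957 = 47·1148 + 1
53: 53957 = 53·1018 + 3
59: 53957 = 59·914 + 31
61: 53957 = 61·884 + 33
67: 53957 = 67·805 + 22
71: 53957 = 71·759 + 68
73: 53957 = 73·739 + 10
79: 53957 = 79·683

79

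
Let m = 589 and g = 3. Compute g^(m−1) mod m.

3^1 ≡ 3 (mod 589)
3^2 ≡ 3^2 = 9 ≡ 9 (mod 589)
3^4 ≡ 9^2 = 81 ≡ 81 (mod 589)
3^8 ≡ 81^2 = 6561 ≡ 82 (mod 589)
3^16 ≡ 82^2 = 6724 ≡ 245 (mod 589)
3^32 ≡ 245^2 = 60025 ≡ 536 (mod 589)
3^64 ≡ 536^2 = 287296 ≡ 453 (mod 589)
3^128 ≡ 453^2 = 205209 ≡ 237 (mod 589)
3^256 ≡ 237^2 = 56169 ≡ 214 (mod 589)
3^512 ≡ 214^2 = 45796 ≡ 443 (mod 589)
588 = 512 + 64 + 8 + 4 in binary powers of 2.
So 3^588 ≡ 443 · 453 · 82 · 81 ≡ 562 (mod 589).
Since 562 ≠ 1, base 3 is a Fermat witness: 589 is composite.

562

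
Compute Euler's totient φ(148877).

146068

Factor: 148877 = 53^3.
φ(148877) = 53^2·(53−1) = 146068.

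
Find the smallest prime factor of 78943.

78943 is odd.
Digit sum 31, not divisible by 3.
Ends in 3: not divisible by 5.
7: 78943 = 7·11277 + 4
11: 78943 = 11·7176 + 7
13: 78943 = 13·6072 + 7
17: 78943 = 17·4643 + 12
19: 78943 = 19·4154 + 17
23: 78943 = 23·3432 + 7
29: 78943 = 29·2722 + 5
31: 78943 = 31·2546 + 17
37: 78943 = 37·2133 + 22
41: 78943 = 41·1925 + 18
43: 78943 = 43·1835 + 38
47: 78943 = 47·1679 + 30
53: 78943 = 53·1489 + 26
59: 78943 = 59·1338 + 1
61: 78943 = 61·1294 + 9
67: 78943 = 67·1178 + 17
71: 78943 = 71·1111 + 62
73: 78943 = 73·1081 + 30
79: 78943 = 79·999 + 22
83: 78943 = 83·951 + 10
89: 78943 = 89·887

89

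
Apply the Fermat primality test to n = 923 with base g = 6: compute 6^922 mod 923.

862

6^1 ≡ 6 (mod 923)
6^2 ≡ 6^2 = 36 ≡ 36 (mod 923)
6^4 ≡ 36^2 = 1296 ≡ 373 (mod 923)
6^8 ≡ 373^2 = 139129 ≡ 679 (mod 923)
6^16 ≡ 679^2 = 461041 ≡ 464 (mod 923)
6^32 ≡ 464^2 = 215296 ≡ 237 (mod 923)
6^64 ≡ 237^2 = 56169 ≡ 789 (mod 923)
6^128 ≡ 789^2 = 622521 ≡ 419 (mod 923)
6^256 ≡ 419^2 = 175561 ≡ 191 (mod 923)
6^512 ≡ 191^2 = 36481 ≡ 484 (mod 923)
922 = 512 + 256 + 128 + 16 + 8 + 2 in binary powers of 2.
So 6^922 ≡ 484 · 191 · 419 · 464 · 679 · 36 ≡ 862 (mod 923).
Since 862 ≠ 1, base 6 is a Fermat witness: 923 is composite.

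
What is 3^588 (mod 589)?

562

3^1 ≡ 3 (mod 589)
3^2 ≡ 3^2 = 9 ≡ 9 (mod 589)
3^4 ≡ 9^2 = 81 ≡ 81 (mod 589)
3^8 ≡ 81^2 = 6561 ≡ 82 (mod 589)
3^16 ≡ 82^2 = 6724 ≡ 245 (mod 589)
3^32 ≡ 245^2 = 60025 ≡ 536 (mod 589)
3^64 ≡ 536^2 = 287296 ≡ 453 (mod 589)
3^128 ≡ 453^2 = 205209 ≡ 237 (mod 589)
3^256 ≡ 237^2 = 56169 ≡ 214 (mod 589)
3^512 ≡ 214^2 = 45796 ≡ 443 (mod 589)
588 = 512 + 64 + 8 + 4 in binary powers of 2.
So 3^588 ≡ 443 · 453 · 82 · 81 ≡ 562 (mod 589).
Since 562 ≠ 1, base 3 is a Fermat witness: 589 is composite.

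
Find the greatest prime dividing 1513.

89

1513 = 17 · 89
89 is prime.
So 1513 = 17 · 89; the largest prime factor is 89.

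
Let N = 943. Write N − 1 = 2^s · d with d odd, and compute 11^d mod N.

65

943 − 1 = 942 = 2^1 · 471, so d = 471.
11^1 ≡ 11 (mod 943)
11^2 ≡ 11^2 = 121 ≡ 121 (mod 943)
11^4 ≡ 121^2 = 14641 ≡ 496 (mod 943)
11^8 ≡ 496^2 = 246016 ≡ 836 (mod 943)
11^16 ≡ 836^2 = 698896 ≡ 133 (mod 943)
11^32 ≡ 133^2 = 17689 ≡ 715 (mod 943)
11^64 ≡ 715^2 = 511225 ≡ 119 (mod 943)
11^128 ≡ 119^2 = 14161 ≡ 16 (mod 943)
11^256 ≡ 16^2 = 256 ≡ 256 (mod 943)
471 = 256 + 128 + 64 + 16 + 4 + 2 + 1 in binary powers of 2.
So 11^471 ≡ 256 · 16 · 119 · 133 · 496 · 121 · 11 ≡ 65 (mod 943).
Squaring chain: 65; never reaches −1, so base 11 is a Miller–Rabin witness that 943 is composite.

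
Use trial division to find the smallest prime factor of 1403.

1403 is odd.
Digit sum 8, not divisible by 3.
Ends in 3: not divisible by 5.
7: 1403 = 7·200 + 3
11: 1403 = 11·127 + 6
13: 1403 = 13·107 + 12
17: 1403 = 17·82 + 9
19: 1403 = 19·73 + 16
23: 1403 = 23·61

23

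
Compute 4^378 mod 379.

1

4^1 ≡ 4 (mod 379)
4^2 ≡ 4^2 = 16 ≡ 16 (mod 379)
4^4 ≡ 16^2 = 256 ≡ 256 (mod 379)
4^8 ≡ 256^2 = 65536 ≡ 348 (mod 379)
4^16 ≡ 348^2 = 121104 ≡ 203 (mod 379)
4^32 ≡ 203^2 = 41209 ≡ 277 (mod 379)
4^64 ≡ 277^2 = 76729 ≡ 171 (mod 379)
4^128 ≡ 171^2 = 29241 ≡ 58 (mod 379)
4^256 ≡ 58^2 = 3364 ≡ 332 (mod 379)
378 = 256 + 64 + 32 + 16 + 8 + 2 in binary powers of 2.
So 4^378 ≡ 332 · 171 · 277 · 203 · 348 · 16 ≡ 1 (mod 379).
Since the result is 1, base 4 gives no evidence that 379 is composite.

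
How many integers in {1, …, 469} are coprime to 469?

Factor: 469 = 7 · 67.
φ(469) = (7−1) · (67−1) = 6 · 66 = 396.

396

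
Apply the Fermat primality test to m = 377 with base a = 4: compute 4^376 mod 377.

4^1 ≡ 4 (mod 377)
4^2 ≡ 4^2 = 16 ≡ 16 (mod 377)
4^4 ≡ 16^2 = 256 ≡ 256 (mod 377)
4^8 ≡ 256^2 = 65536 ≡ 315 (mod 377)
4^16 ≡ 315^2 = 99225 ≡ 74 (mod 377)
4^32 ≡ 74^2 = 5476 ≡ 198 (mod 377)
4^64 ≡ 198^2 = 39204 ≡ 373 (mod 377)
4^128 ≡ 373^2 = 139129 ≡ 16 (mod 377)
4^256 ≡ 16^2 = 256 ≡ 256 (mod 377)
376 = 256 + 64 + 32 + 16 + 8 in binary powers of 2.
So 4^376 ≡ 256 · 373 · 198 · 74 · 315 ≡ 165 (mod 377).
Since 165 ≠ 1, base 4 is a Fermat witness: 377 is composite.

165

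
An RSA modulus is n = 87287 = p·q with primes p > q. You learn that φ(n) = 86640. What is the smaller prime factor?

φ(n) = (p−1)(q−1) = n − (p+q) + 1, so p + q = 87287 − 86640 + 1 = 648.
p and q are the roots of t² − 648t + 87287 = 0.
Discriminant: 648² − 4·87287 = 419904 − 349148 = 70756; √70756 = 266.
q = (648 − 266)/2 = 191, p = (648 + 266)/2 = 457.
Check: 191 · 457 = 87287.

191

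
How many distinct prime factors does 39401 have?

39401 = 31^2 · 41
39401 = 31^2 · 41, which has 2 distinct prime factors.

2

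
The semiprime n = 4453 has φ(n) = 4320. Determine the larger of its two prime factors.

73

φ(n) = (p−1)(q−1) = n − (p+q) + 1, so p + q = 4453 − 4320 + 1 = 134.
p and q are the roots of t² − 134t + 4453 = 0.
Discriminant: 134² − 4·4453 = 17956 − 17812 = 144; √144 = 12.
q = (134 − 12)/2 = 61, p = (134 + 12)/2 = 73.
Check: 61 · 73 = 4453.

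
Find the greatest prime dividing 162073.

162073 = 41 · 3953
3953 = 59 · 67
67 is prime.
So 162073 = 41 · 59 · 67; the largest prime factor is 67.

67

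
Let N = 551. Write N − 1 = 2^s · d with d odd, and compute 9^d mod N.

551 − 1 = 550 = 2^1 · 275, so d = 275.
9^1 ≡ 9 (mod 551)
9^2 ≡ 9^2 = 81 ≡ 81 (mod 551)
9^4 ≡ 81^2 = 6561 ≡ 500 (mod 551)
9^8 ≡ 500^2 = 250000 ≡ 397 (mod 551)
9^16 ≡ 397^2 = 157609 ≡ 23 (mod 551)
9^32 ≡ 23^2 = 529 ≡ 529 (mod 551)
9^64 ≡ 529^2 = 279841 ≡ 484 (mod 551)
9^128 ≡ 484^2 = 234256 ≡ 81 (mod 551)
9^256 ≡ 81^2 = 6561 ≡ 500 (mod 551)
275 = 256 + 16 + 2 + 1 in binary powers of 2.
So 9^275 ≡ 500 · 23 · 81 · 9 ≡ 35 (mod 551).
Squaring chain: 35; never reaches −1, so base 9 is a Miller–Rabin witness that 551 is composite.

35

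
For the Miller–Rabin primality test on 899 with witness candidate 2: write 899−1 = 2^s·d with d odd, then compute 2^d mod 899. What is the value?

698

899 − 1 = 898 = 2^1 · 449, so d = 449.
2^1 ≡ 2 (mod 899)
2^2 ≡ 2^2 = 4 ≡ 4 (mod 899)
2^4 ≡ 4^2 = 16 ≡ 16 (mod 899)
2^8 ≡ 16^2 = 256 ≡ 256 (mod 899)
2^16 ≡ 256^2 = 65536 ≡ 808 (mod 899)
2^32 ≡ 808^2 = 652864 ≡ 190 (mod 899)
2^64 ≡ 190^2 = 36100 ≡ 140 (mod 899)
2^128 ≡ 140^2 = 19600 ≡ 721 (mod 899)
2^256 ≡ 721^2 = 519841 ≡ 219 (mod 899)
449 = 256 + 128 + 64 + 1 in binary powers of 2.
So 2^449 ≡ 219 · 721 · 140 · 2 ≡ 698 (mod 899).
Squaring chain: 698; never reaches −1, so base 2 is a Miller–Rabin witness that 899 is composite.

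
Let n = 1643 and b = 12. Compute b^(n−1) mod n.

782

12^1 ≡ 12 (mod 1643)
12^2 ≡ 12^2 = 144 ≡ 144 (mod 1643)
12^4 ≡ 144^2 = 20736 ≡ 1020 (mod 1643)
12^8 ≡ 1020^2 = 1040400 ≡ 381 (mod 1643)
12^16 ≡ 381^2 = 145161 ≡ 577 (mod 1643)
12^32 ≡ 577^2 = 332929 ≡ 1043 (mod 1643)
12^64 ≡ 1043^2 = 1087849 ≡ 183 (mod 1643)
12^128 ≡ 183^2 = 33489 ≡ 629 (mod 1643)
12^256 ≡ 629^2 = 395641 ≡ 1321 (mod 1643)
12^512 ≡ 1321^2 = 1745041 ≡ 175 (mod 1643)
12^1024 ≡ 175^2 = 30625 ≡ 1051 (mod 1643)
1642 = 1024 + 512 + 64 + 32 + 8 + 2 in binary powers of 2.
So 12^1642 ≡ 1051 · 175 · 183 · 1043 · 381 · 144 ≡ 782 (mod 1643).
Since 782 ≠ 1, base 12 is a Fermat witness: 1643 is composite.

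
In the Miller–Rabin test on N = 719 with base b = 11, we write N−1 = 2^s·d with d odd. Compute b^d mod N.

718

719 − 1 = 718 = 2^1 · 359, so d = 359.
11^1 ≡ 11 (mod 719)
11^2 ≡ 11^2 = 121 ≡ 121 (mod 719)
11^4 ≡ 121^2 = 14641 ≡ 261 (mod 719)
11^8 ≡ 261^2 = 68121 ≡ 535 (mod 719)
11^16 ≡ 535^2 = 286225 ≡ 63 (mod 719)
11^32 ≡ 63^2 = 3969 ≡ 374 (mod 719)
11^64 ≡ 374^2 = 139876 ≡ 390 (mod 719)
11^128 ≡ 390^2 = 152100 ≡ 391 (mod 719)
11^256 ≡ 391^2 = 152881 ≡ 453 (mod 719)
359 = 256 + 64 + 32 + 4 + 2 + 1 in binary powers of 2.
So 11^359 ≡ 453 · 390 · 374 · 261 · 121 · 11 ≡ 718 (mod 719).
Since 11^d ≡ 718 (mod 719), base 11 does not prove 719 composite.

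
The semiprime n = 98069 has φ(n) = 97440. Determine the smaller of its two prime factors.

281

φ(n) = (p−1)(q−1) = n − (p+q) + 1, so p + q = 98069 − 97440 + 1 = 630.
p and q are the roots of t² − 630t + 98069 = 0.
Discriminant: 630² − 4·98069 = 396900 − 392276 = 4624; √4624 = 68.
q = (630 − 68)/2 = 281, p = (630 + 68)/2 = 349.
Check: 281 · 349 = 98069.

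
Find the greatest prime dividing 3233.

61

3233 = 53 · 61
61 is prime.
So 3233 = 53 · 61; the largest prime factor is 61.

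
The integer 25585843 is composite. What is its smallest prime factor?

25585843 is odd.
Digit sum 40, not divisible by 3.
Ends in 3: not divisible by 5.
7: 25585843 = 7·3655120 + 3
11: 25585843 = 11·2325985 + 8
13: 25585843 = 13·1968141 + 10
17: 25585843 = 17·1505049 + 10
19: 25585843 = 19·1346623 + 6
23: 25585843 = 23·1112427 + 22
29: 25585843 = 29·882270 + 13
31: 25585843 = 31·825349 + 24
37: 25585843 = 37·691509 + 10
41: 25585843 = 41·624044 + 39
43: 25585843 = 43·595019 + 26
47: 25585843 = 47·544379 + 30
53: 25585843 = 53·482751 + 40
59: 25585843 = 59·433658 + 21
61: 25585843 = 61·419440 + 3
67: 25585843 = 67·381878 + 17
71: 25585843 = 71·360363 + 70
73: 25585843 = 73·350491

73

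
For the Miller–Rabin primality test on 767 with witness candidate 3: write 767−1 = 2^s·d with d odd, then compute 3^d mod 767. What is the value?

767 − 1 = 766 = 2^1 · 383, so d = 383.
3^1 ≡ 3 (mod 767)
3^2 ≡ 3^2 = 9 ≡ 9 (mod 767)
3^4 ≡ 9^2 = 81 ≡ 81 (mod 767)
3^8 ≡ 81^2 = 6561 ≡ 425 (mod 767)
3^16 ≡ 425^2 = 180625 ≡ 380 (mod 767)
3^32 ≡ 380^2 = 144400 ≡ 204 (mod 767)
3^64 ≡ 204^2 = 41616 ≡ 198 (mod 767)
3^128 ≡ 198^2 = 39204 ≡ 87 (mod 767)
3^256 ≡ 87^2 = 7569 ≡ 666 (mod 767)
383 = 256 + 64 + 32 + 16 + 8 + 4 + 2 + 1 in binary powers of 2.
So 3^383 ≡ 666 · 198 · 204 · 380 · 425 · 81 · 9 · 3 ≡ 139 (mod 767).
Squaring chain: 139; never reaches −1, so base 3 is a Miller–Rabin witness that 767 is composite.

139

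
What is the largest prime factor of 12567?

12567 = 3 · 4189
4189 = 59 · 71
71 is prime.
So 12567 = 3 · 59 · 71; the largest prime factor is 71.

71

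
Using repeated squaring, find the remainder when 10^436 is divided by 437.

101

10^1 ≡ 10 (mod 437)
10^2 ≡ 10^2 = 100 ≡ 100 (mod 437)
10^4 ≡ 100^2 = 10000 ≡ 386 (mod 437)
10^8 ≡ 386^2 = 148996 ≡ 416 (mod 437)
10^16 ≡ 416^2 = 173056 ≡ 4 (mod 437)
10^32 ≡ 4^2 = 16 ≡ 16 (mod 437)
10^64 ≡ 16^2 = 256 ≡ 256 (mod 437)
10^128 ≡ 256^2 = 65536 ≡ 423 (mod 437)
10^256 ≡ 423^2 = 178929 ≡ 196 (mod 437)
436 = 256 + 128 + 32 + 16 + 4 in binary powers of 2.
So 10^436 ≡ 196 · 423 · 16 · 4 · 386 ≡ 101 (mod 437).
Since 101 ≠ 1, base 10 is a Fermat witness: 437 is composite.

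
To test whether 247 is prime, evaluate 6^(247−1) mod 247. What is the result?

64

6^1 ≡ 6 (mod 247)
6^2 ≡ 6^2 = 36 ≡ 36 (mod 247)
6^4 ≡ 36^2 = 1296 ≡ 61 (mod 247)
6^8 ≡ 61^2 = 3721 ≡ 16 (mod 247)
6^16 ≡ 16^2 = 256 ≡ 9 (mod 247)
6^32 ≡ 9^2 = 81 ≡ 81 (mod 247)
6^64 ≡ 81^2 = 6561 ≡ 139 (mod 247)
6^128 ≡ 139^2 = 19321 ≡ 55 (mod 247)
246 = 128 + 64 + 32 + 16 + 4 + 2 in binary powers of 2.
So 6^246 ≡ 55 · 139 · 81 · 9 · 61 · 36 ≡ 64 (mod 247).
Since 64 ≠ 1, base 6 is a Fermat witness: 247 is composite.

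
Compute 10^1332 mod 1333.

686

10^1 ≡ 10 (mod 1333)
10^2 ≡ 10^2 = 100 ≡ 100 (mod 1333)
10^4 ≡ 100^2 = 10000 ≡ 669 (mod 1333)
10^8 ≡ 669^2 = 447561 ≡ 1006 (mod 1333)
10^16 ≡ 1006^2 = 1012036 ≡ 289 (mod 1333)
10^32 ≡ 289^2 = 83521 ≡ 875 (mod 1333)
10^64 ≡ 875^2 = 765625 ≡ 483 (mod 1333)
10^128 ≡ 483^2 = 233289 ≡ 14 (mod 1333)
10^256 ≡ 14^2 = 196 ≡ 196 (mod 1333)
10^512 ≡ 196^2 = 38416 ≡ 1092 (mod 1333)
10^1024 ≡ 1092^2 = 1192464 ≡ 762 (mod 1333)
1332 = 1024 + 256 + 32 + 16 + 4 in binary powers of 2.
So 10^1332 ≡ 762 · 196 · 875 · 289 · 669 ≡ 686 (mod 1333).
Since 686 ≠ 1, base 10 is a Fermat witness: 1333 is composite.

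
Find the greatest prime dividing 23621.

23621 = 13 · 1817
1817 = 23 · 79
79 is prime.
So 23621 = 13 · 23 · 79; the largest prime factor is 79.

79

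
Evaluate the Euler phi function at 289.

Factor: 289 = 17^2.
φ(289) = 17^1·(17−1) = 272.

272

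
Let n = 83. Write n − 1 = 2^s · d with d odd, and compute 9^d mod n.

83 − 1 = 82 = 2^1 · 41, so d = 41.
9^1 ≡ 9 (mod 83)
9^2 ≡ 9^2 = 81 ≡ 81 (mod 83)
9^4 ≡ 81^2 = 6561 ≡ 4 (mod 83)
9^8 ≡ 4^2 = 16 ≡ 16 (mod 83)
9^16 ≡ 16^2 = 256 ≡ 7 (mod 83)
9^32 ≡ 7^2 = 49 ≡ 49 (mod 83)
41 = 32 + 8 + 1 in binary powers of 2.
So 9^41 ≡ 49 · 16 · 9 ≡ 1 (mod 83).
Since 9^d ≡ 1 (mod 83), base 9 does not prove 83 composite.

1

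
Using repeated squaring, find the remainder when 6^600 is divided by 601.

6^1 ≡ 6 (mod 601)
6^2 ≡ 6^2 = 36 ≡ 36 (mod 601)
6^4 ≡ 36^2 = 1296 ≡ 94 (mod 601)
6^8 ≡ 94^2 = 8836 ≡ 422 (mod 601)
6^16 ≡ 422^2 = 178084 ≡ 188 (mod 601)
6^32 ≡ 188^2 = 35344 ≡ 486 (mod 601)
6^64 ≡ 486^2 = 236196 ≡ 3 (mod 601)
6^128 ≡ 3^2 = 9 ≡ 9 (mod 601)
6^256 ≡ 9^2 = 81 ≡ 81 (mod 601)
6^512 ≡ 81^2 = 6561 ≡ 551 (mod 601)
600 = 512 + 64 + 16 + 8 in binary powers of 2.
So 6^600 ≡ 551 · 3 · 188 · 422 ≡ 1 (mod 601).
Since the result is 1, base 6 gives no evidence that 601 is composite.

1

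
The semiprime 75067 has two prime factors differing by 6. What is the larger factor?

Since p = q + 6, we have 75067 = q(q + 6), so q² + 6q − 75067 = 0.
Discriminant: 6² + 4·75067 = 36 + 300268 = 300304; √300304 = 548.
q = (−6 + 548)/2 = 271, and p = q + 6 = 277.
Check: 271 · 277 = 75067.

277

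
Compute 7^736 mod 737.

301

7^1 ≡ 7 (mod 737)
7^2 ≡ 7^2 = 49 ≡ 49 (mod 737)
7^4 ≡ 49^2 = 2401 ≡ 190 (mod 737)
7^8 ≡ 190^2 = 36100 ≡ 724 (mod 737)
7^16 ≡ 724^2 = 524176 ≡ 169 (mod 737)
7^32 ≡ 169^2 = 28561 ≡ 555 (mod 737)
7^64 ≡ 555^2 = 308025 ≡ 696 (mod 737)
7^128 ≡ 696^2 = 484416 ≡ 207 (mod 737)
7^256 ≡ 207^2 = 42849 ≡ 103 (mod 737)
7^512 ≡ 103^2 = 10609 ≡ 291 (mod 737)
736 = 512 + 128 + 64 + 32 in binary powers of 2.
So 7^736 ≡ 291 · 207 · 696 · 555 ≡ 301 (mod 737).
Since 301 ≠ 1, base 7 is a Fermat witness: 737 is composite.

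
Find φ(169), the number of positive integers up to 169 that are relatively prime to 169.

156

Factor: 169 = 13^2.
φ(169) = 13^1·(13−1) = 156.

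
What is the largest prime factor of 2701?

73

2701 = 37 · 73
73 is prime.
So 2701 = 37 · 73; the largest prime factor is 73.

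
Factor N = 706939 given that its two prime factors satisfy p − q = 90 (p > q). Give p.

Since p = q + 90, we have 706939 = q(q + 90), so q² + 90q − 706939 = 0.
Discriminant: 90² + 4·706939 = 8100 + 2827756 = 2835856; √2835856 = 1684.
q = (−90 + 1684)/2 = 797, and p = q + 90 = 887.
Check: 797 · 887 = 706939.

887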